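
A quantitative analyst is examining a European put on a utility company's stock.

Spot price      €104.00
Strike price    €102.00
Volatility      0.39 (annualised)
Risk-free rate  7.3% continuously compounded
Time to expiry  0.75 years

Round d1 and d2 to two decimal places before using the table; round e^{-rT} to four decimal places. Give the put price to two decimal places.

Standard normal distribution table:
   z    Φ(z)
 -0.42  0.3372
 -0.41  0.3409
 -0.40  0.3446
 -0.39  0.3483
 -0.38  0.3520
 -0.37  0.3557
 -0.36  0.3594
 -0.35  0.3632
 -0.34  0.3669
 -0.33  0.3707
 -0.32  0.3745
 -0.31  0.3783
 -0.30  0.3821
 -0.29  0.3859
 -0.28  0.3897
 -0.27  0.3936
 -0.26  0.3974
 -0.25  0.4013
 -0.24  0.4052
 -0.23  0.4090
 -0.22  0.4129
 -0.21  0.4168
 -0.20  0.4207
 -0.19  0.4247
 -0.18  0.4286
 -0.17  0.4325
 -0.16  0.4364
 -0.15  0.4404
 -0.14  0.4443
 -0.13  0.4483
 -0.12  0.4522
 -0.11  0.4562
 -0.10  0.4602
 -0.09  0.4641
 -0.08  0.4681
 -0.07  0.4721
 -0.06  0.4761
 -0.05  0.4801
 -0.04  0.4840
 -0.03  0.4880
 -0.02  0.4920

€10.14

σ√T = 0.39 × 0.8660 = 0.3377
d₁ = [ln(104/102) + (0.073 + ½·0.39²)·0.75] / (σ√T) = (0.0194 + 0.1118) / 0.3377 = 0.3885 ⇒ 0.39
d₂ = 0.3885 − 0.3377 = 0.0507 ⇒ 0.05
exp(−rT) = exp(−0.073·0.75) = 0.9467
N(−d₂) = N(-0.05) = 0.4801;  N(−d₁) = N(-0.39) = 0.3483
P = 102·0.9467·0.4801 − 104·0.3483 = 46.3601 − 36.2232 = 10.1369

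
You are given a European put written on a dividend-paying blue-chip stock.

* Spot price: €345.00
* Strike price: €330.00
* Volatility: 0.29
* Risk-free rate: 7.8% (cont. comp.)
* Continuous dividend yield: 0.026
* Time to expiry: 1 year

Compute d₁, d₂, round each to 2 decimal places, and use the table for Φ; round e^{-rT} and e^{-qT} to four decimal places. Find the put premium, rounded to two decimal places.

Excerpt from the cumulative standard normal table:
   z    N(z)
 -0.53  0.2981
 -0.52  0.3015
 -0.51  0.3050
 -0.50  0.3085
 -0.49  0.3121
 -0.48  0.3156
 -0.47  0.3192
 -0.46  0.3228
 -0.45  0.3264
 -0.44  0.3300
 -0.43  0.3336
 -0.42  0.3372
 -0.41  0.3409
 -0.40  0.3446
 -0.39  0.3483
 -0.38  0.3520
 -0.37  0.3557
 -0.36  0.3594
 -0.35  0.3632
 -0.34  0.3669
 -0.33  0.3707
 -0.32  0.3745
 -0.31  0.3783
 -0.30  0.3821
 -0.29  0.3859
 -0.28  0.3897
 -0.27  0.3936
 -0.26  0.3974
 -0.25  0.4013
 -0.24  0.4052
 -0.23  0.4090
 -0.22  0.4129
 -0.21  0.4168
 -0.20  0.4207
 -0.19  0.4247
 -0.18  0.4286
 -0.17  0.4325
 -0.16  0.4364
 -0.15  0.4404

€23.56

T = 1;  σ√T = 0.2900
d₁ = [ln(345/330) + (0.078 − 0.026 + 0.29²/2)·1] / 0.2900 = [0.0445 + 0.0940] / 0.2900 = 0.4776 → 0.48
d₂ = d₁ − σ√T = 0.4776 − 0.2900 = 0.1876 → 0.19
exp(−qT) = exp(−0.026·1) = 0.9743;  exp(−rT) = exp(−0.078·1) = 0.9250
P = 330·0.9250·N(-0.19) − 345·0.9743·N(-0.48) = 330·0.9250·0.4247 − 345·0.9743·0.3156 = 129.6397 − 106.0837 = 23.5559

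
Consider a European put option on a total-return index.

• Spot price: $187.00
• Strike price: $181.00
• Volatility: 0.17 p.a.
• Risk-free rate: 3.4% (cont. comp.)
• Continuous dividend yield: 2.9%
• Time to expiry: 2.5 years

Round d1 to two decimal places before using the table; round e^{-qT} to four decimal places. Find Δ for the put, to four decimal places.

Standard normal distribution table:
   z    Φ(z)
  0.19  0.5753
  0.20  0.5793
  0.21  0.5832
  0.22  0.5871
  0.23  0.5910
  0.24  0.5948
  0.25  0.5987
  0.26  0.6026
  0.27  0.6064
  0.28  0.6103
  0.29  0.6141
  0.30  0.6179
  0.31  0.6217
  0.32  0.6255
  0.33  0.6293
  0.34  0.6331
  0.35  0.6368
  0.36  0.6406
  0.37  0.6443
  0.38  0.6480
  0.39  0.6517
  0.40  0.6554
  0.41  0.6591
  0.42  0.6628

-0.3554

σ√T = 0.17·√2.5 = 0.2688
d₁ = [ln(187/181) + (0.034 − 0.029 + 0.17²/2)·2.5] / 0.2688 = [0.0326 + 0.0486] / 0.2688 = 0.3022 ≈ 0.30
N(d₁) = N(0.30) = 0.6179
Δ_put = exp(−qT)·(N(d₁) − 1) = 0.9301·(0.6179 − 1) = -0.3554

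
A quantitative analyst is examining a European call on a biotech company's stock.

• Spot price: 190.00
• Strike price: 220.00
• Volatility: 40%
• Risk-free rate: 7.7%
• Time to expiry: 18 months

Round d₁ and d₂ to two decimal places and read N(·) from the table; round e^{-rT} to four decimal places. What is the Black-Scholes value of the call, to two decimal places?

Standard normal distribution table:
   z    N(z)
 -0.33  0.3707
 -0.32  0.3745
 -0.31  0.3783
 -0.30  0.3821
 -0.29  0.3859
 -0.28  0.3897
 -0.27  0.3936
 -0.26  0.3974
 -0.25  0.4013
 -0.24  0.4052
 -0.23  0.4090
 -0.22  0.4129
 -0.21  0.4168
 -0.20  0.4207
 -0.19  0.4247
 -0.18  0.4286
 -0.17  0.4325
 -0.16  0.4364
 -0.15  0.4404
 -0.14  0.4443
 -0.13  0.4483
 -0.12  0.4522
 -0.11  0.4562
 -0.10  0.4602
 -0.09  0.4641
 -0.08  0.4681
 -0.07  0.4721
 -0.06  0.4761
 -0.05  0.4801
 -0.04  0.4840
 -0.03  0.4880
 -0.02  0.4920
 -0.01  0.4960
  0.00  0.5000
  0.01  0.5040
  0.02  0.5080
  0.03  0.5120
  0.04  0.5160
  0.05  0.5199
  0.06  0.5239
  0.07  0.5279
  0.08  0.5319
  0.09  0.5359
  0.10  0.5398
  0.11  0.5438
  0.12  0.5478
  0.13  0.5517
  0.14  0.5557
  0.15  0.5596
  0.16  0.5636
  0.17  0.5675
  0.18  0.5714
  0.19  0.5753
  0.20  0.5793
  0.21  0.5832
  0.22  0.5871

34.42

σ√T = 0.4·√1.5 = 0.4899
d₁ = [ln(190/220) + (0.077 + ½·0.4²)·1.5] / (σ√T) = (-0.1466 + 0.2355) / 0.4899 = 0.1815 ≈ 0.18
d₂ = 0.1815 − 0.4899 = -0.3084 ≈ -0.31
e^(−rT) = e^(−0.077·1.5) = 0.8909
N(d₁) = N(0.18) = 0.5714;  N(d₂) = N(-0.31) = 0.3783
C = 190·0.5714 − 220·0.8909·0.3783 = 108.5660 − 74.1460 = 34.4200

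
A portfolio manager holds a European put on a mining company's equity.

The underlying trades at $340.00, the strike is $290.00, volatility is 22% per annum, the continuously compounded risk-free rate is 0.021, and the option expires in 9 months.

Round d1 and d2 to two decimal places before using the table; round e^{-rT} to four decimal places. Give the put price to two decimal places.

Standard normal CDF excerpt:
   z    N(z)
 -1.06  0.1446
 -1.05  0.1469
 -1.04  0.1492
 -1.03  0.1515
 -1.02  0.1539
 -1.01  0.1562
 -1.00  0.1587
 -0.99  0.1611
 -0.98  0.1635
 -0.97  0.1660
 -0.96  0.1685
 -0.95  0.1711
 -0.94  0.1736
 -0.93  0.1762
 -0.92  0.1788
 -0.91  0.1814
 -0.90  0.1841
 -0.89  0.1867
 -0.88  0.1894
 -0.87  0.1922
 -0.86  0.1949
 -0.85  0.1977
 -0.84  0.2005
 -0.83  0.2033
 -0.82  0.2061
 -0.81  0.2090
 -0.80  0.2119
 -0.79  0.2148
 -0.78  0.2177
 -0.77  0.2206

T = 0.75;  σ√T = 0.1905
ln(S/K) + (r + σ²/2)T = ln(340/290) + (0.021 + 0.22²/2)·0.75 = 0.1591 + 0.0339 = 0.1930
d₁ = 0.1930 / 0.1905 = 1.0128 ⇒ 1.01
d₂ = d₁ − σ√T = 1.0128 − 0.1905 = 0.8223 ⇒ 0.82
exp(−rT) = exp(−0.021·0.75) = 0.9844
P = 290·0.9844·N(-0.82) − 340·N(-1.01) = 290·0.9844·0.2061 − 340·0.1562 = 58.8366 − 53.1080 = 5.7286

$5.73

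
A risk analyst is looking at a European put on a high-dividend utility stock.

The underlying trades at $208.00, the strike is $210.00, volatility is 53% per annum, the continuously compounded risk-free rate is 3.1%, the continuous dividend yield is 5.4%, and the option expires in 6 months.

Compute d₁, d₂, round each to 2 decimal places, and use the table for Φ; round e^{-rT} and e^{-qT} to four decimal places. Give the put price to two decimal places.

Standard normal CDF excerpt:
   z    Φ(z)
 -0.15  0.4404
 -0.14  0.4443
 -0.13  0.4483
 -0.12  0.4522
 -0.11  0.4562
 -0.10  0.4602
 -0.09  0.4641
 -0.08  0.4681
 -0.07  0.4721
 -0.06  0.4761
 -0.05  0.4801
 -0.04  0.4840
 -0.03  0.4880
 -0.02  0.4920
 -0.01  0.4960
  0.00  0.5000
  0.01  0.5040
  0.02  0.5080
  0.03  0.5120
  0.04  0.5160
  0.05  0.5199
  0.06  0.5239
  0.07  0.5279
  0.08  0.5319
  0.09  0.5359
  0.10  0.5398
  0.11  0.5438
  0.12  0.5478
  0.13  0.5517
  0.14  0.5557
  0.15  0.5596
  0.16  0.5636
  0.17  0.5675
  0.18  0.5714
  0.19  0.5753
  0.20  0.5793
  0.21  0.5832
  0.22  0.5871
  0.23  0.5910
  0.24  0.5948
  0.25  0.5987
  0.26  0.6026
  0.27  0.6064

$32.22

σ√T = 0.53 × 0.7071 = 0.3748
ln(S/K) + (r − q + σ²/2)T = ln(208/210) + (0.031 − 0.054 + 0.53²/2)·0.5 = -0.0096 + 0.0587 = 0.0492
d₁ = 0.0492 / 0.3748 = 0.1312 ≈ 0.13
d₂ = d₁ − σ√T = 0.1312 − 0.3748 = -0.2436 ≈ -0.24
e^(−qT) = e^(−0.054·0.5) = 0.9734;  e^(−rT) = e^(−0.031·0.5) = 0.9846
N(−d₂) = N(0.24) = 0.5948;  N(−d₁) = N(-0.13) = 0.4483
P = 210·0.9846·0.5948 − 208·0.9734·0.4483 = 122.9844 − 90.7660 = 32.2184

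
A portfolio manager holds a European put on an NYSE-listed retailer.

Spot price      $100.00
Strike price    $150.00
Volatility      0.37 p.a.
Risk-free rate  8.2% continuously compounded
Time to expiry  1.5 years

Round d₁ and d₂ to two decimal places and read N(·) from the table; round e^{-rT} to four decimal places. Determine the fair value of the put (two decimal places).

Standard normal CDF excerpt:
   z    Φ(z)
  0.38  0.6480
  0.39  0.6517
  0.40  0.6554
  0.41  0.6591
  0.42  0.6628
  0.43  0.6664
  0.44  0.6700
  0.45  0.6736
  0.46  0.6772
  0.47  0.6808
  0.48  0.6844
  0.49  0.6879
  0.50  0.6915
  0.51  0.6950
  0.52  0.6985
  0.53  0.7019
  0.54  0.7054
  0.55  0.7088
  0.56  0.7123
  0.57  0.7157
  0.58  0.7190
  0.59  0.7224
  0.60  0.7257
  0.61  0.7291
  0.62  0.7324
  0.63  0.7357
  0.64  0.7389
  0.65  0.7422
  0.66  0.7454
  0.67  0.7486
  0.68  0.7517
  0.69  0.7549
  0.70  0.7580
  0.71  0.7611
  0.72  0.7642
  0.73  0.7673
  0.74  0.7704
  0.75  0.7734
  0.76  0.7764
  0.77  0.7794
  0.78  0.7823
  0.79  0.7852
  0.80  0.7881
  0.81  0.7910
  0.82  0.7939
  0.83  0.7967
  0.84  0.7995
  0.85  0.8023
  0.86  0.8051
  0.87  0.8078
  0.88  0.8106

σ√T = 0.37 × 1.2247 = 0.4532
d₁ = [ln(100/150) + (0.082 + 0.37²/2)·1.5] / 0.4532 = [-0.4055 + 0.2257] / 0.4532 = -0.3968 ≈ -0.40
d₂ = d₁ − σ√T = -0.3968 − 0.4532 = -0.8499 ≈ -0.85
exp(−rT) = exp(−0.082·1.5) = 0.8843
P = 150·0.8843·N(0.85) − 100·N(0.40) = 150·0.8843·0.8023 − 100·0.6554 = 106.4211 − 65.5400 = 40.8811

$40.88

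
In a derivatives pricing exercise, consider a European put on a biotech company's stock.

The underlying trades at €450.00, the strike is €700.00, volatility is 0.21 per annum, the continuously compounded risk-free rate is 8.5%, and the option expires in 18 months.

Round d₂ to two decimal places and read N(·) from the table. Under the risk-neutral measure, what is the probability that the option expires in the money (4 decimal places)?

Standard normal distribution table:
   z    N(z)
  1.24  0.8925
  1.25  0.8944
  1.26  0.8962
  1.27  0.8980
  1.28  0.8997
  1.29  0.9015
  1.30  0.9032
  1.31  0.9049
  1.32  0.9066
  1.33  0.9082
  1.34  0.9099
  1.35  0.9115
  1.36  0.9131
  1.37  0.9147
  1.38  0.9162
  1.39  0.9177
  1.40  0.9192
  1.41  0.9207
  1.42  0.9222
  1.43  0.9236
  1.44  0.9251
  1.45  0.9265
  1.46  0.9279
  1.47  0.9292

T = 1.5;  σ√T = 0.2572
d₁ = [ln(450/700) + (0.085 + 0.21²/2)·1.5] / 0.2572 = [-0.4418 + 0.1606] / 0.2572 = -1.0936 ≈ -1.09
d₂ = d₁ − σ√T = -1.0936 − 0.2572 = -1.3507 ≈ -1.35
Risk-neutral Pr[S_T < K] = N(−d₂) = N(1.35) = 0.9115

0.9115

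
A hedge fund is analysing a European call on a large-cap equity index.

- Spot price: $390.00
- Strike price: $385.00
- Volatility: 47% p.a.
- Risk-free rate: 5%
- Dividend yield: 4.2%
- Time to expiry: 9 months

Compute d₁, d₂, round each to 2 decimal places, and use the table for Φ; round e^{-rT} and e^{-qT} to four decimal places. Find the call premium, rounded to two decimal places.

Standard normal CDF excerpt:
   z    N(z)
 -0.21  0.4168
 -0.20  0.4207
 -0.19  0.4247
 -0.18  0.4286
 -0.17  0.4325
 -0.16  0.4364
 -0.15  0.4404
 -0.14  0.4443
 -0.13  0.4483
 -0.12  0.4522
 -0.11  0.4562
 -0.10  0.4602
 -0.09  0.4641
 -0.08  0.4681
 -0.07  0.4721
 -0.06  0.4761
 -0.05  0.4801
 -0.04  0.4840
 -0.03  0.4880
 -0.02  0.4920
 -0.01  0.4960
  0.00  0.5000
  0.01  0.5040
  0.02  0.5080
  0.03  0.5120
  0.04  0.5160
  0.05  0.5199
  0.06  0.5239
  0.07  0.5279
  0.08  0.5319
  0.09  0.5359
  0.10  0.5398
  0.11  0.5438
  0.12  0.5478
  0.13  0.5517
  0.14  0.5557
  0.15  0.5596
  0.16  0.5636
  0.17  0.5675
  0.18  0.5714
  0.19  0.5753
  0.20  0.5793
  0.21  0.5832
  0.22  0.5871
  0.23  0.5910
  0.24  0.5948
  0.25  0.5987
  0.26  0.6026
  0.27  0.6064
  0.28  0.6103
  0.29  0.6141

σ√T = 0.47·√0.75 = 0.4070
d₁ = [ln(390/385) + (0.05 − 0.042 + ½·0.47²)·0.75] / (σ√T) = (0.0129 + 0.0888) / 0.4070 = 0.2500 → 0.25
d₂ = 0.2500 − 0.4070 = -0.1571 → -0.16
exp(−qT) = exp(−0.042·0.75) = 0.9690;  exp(−rT) = exp(−0.05·0.75) = 0.9632
C = 390·0.9690·N(0.25) − 385·0.9632·N(-0.16) = 390·0.9690·0.5987 − 385·0.9632·0.4364 = 226.2547 − 161.8311 = 64.4236

$64.42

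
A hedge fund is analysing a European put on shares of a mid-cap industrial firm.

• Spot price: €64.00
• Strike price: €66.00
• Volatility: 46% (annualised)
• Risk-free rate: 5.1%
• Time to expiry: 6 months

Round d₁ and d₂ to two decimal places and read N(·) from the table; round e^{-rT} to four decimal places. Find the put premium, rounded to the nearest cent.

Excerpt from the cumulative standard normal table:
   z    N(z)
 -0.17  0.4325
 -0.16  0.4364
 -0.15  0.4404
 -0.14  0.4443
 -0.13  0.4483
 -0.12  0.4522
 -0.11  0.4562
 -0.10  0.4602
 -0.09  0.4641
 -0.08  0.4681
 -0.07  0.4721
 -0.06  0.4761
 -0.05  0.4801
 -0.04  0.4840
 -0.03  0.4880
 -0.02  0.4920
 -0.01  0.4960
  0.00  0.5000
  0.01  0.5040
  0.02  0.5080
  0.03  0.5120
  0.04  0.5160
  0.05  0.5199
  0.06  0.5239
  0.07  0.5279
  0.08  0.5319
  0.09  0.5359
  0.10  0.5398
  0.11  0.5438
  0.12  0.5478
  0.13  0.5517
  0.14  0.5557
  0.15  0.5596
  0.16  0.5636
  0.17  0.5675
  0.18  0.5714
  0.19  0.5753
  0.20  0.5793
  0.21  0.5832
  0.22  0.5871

σ√T = 0.46·√0.5 = 0.3253
ln(S/K) + (r + σ²/2)T = ln(64/66) + (0.051 + 0.46²/2)·0.5 = -0.0308 + 0.0784 = 0.0476
d₁ = 0.0476 / 0.3253 = 0.1464 ⇒ 0.15
d₂ = d₁ − σ√T = 0.1464 − 0.3253 = -0.1788 ⇒ -0.18
exp(−rT) = exp(−0.051·0.5) = 0.9748
N(−d₂) = N(0.18) = 0.5714;  N(−d₁) = N(-0.15) = 0.4404
P = 66·0.9748·0.5714 − 64·0.4404 = 36.7620 − 28.1856 = 8.5764

€8.58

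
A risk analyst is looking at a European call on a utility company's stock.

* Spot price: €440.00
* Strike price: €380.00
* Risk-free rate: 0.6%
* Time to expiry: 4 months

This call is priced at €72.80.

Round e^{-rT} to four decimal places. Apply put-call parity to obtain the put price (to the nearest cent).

exp(−rT) = exp(−0.006·0.3333) = 0.9980
Put-call parity: C − P = S − K·e^(−rT) = 440 − 380·0.9980 = 440 − 379.2400 = 60.7600
P = C − (C − P) = 72.80 − (60.7600) = 12.0400

€12.04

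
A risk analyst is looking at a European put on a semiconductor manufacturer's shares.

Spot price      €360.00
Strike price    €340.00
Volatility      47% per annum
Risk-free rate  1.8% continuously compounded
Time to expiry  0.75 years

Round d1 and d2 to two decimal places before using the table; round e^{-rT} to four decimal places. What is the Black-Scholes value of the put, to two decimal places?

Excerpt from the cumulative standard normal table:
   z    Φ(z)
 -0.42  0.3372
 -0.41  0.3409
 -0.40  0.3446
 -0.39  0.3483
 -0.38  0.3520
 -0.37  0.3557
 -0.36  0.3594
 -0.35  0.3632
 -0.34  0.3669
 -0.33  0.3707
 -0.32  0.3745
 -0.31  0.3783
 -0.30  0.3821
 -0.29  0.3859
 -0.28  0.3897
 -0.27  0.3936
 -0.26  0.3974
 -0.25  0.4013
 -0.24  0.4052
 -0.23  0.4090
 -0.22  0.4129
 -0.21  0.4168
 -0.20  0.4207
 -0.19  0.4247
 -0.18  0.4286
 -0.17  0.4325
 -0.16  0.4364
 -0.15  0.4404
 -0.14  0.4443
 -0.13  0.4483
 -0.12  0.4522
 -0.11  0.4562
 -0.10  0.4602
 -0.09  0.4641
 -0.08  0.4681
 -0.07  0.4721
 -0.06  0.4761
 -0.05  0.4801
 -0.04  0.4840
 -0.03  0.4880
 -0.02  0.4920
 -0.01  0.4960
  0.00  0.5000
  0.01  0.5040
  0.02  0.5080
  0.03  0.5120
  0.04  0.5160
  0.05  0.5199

€45.03

σ√T = 0.47 × 0.8660 = 0.4070
d₁ = [ln(360/340) + (0.018 + ½·0.47²)·0.75] / (σ√T) = (0.0572 + 0.0963) / 0.4070 = 0.3771 ⇒ 0.38
d₂ = 0.3771 − 0.4070 = -0.0299 ⇒ -0.03
e^(−rT) = e^(−0.018·0.75) = 0.9866
N(−d₂) = N(0.03) = 0.5120;  N(−d₁) = N(-0.38) = 0.3520
P = 340·0.9866·0.5120 − 360·0.3520 = 171.7473 − 126.7200 = 45.0273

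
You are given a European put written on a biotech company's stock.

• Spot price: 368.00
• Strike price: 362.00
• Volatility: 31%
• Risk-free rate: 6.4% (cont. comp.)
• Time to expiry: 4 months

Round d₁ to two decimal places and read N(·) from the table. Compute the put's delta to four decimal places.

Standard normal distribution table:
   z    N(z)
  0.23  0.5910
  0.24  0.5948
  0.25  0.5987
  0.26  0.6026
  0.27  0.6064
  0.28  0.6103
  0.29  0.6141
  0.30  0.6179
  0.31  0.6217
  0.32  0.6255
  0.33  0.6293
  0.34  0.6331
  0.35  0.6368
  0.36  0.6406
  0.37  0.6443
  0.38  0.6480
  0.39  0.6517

-0.3821

σ√T = 0.31·√0.3333 = 0.1790
d₁ = [ln(368/362) + (0.064 + 0.31²/2)·0.3333] / 0.1790 = [0.0164 + 0.0374] / 0.1790 = 0.3005 which rounds to 0.30
N(d₁) = N(0.30) = 0.6179
Δ_put = N(d₁) − 1 = 0.6179 − 1 = -0.3821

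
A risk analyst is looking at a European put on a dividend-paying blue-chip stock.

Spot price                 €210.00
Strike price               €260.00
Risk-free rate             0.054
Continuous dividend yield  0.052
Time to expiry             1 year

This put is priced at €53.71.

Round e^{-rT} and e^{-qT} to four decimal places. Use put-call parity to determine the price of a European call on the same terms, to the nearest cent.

e^(−qT) = e^(−0.052·1) = 0.9493;  e^(−rT) = e^(−0.054·1) = 0.9474
Put-call parity: C − P = S·e^(−qT) − K·e^(−rT) = 210·0.9493 − 260·0.9474 = 199.3530 − 246.3240 = -46.9710
C = P + (C − P) = 53.71 + (-46.9710) = 6.7390

€6.74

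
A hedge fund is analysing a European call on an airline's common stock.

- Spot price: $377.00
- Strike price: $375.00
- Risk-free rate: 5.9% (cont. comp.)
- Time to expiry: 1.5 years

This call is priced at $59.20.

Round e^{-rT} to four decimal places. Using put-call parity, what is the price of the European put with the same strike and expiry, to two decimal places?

$25.44

exp(−rT) = exp(−0.059·1.5) = 0.9153
Put-call parity: C − P = S − K·e^(−rT) = 377 − 375·0.9153 = 377 − 343.2375 = 33.7625
P = C − (C − P) = 59.20 − (33.7625) = 25.4375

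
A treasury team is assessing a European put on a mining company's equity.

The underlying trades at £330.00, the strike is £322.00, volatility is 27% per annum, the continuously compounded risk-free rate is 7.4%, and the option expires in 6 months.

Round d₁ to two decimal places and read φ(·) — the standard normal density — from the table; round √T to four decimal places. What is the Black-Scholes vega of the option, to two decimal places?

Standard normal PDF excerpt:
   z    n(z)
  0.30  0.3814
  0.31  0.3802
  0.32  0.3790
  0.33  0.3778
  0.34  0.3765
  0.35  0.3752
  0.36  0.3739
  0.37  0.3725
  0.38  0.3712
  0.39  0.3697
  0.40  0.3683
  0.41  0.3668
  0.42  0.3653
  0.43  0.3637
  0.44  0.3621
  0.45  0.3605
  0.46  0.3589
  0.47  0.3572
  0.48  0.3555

85.24

σ√T = 0.27·√0.5 = 0.1909
d₁ = [ln(330/322) + (0.074 + 0.27²/2)·0.5] / 0.1909 = [0.0245 + 0.0552] / 0.1909 = 0.4178 ≈ 0.42
√T = √0.5 = 0.7071
φ(d₁) = φ(0.42) = 0.3653
vega = S·φ(d₁)·√T = 330·0.3653·0.7071 = 85.2402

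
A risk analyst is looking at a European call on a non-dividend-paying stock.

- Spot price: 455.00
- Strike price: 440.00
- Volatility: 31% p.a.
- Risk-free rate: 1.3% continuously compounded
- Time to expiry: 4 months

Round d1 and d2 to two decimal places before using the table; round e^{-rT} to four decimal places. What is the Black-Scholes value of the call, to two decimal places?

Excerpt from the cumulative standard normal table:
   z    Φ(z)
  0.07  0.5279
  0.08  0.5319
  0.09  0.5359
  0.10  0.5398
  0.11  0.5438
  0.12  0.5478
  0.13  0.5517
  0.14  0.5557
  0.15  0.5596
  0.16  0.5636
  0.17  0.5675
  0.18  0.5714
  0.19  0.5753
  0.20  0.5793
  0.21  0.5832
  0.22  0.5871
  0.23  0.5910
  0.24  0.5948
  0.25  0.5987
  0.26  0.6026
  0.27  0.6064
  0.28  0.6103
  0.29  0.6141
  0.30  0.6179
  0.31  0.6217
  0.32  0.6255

41.15

T = 0.3333;  σ√T = 0.1790
d₁ = [ln(455/440) + (0.013 + 0.31²/2)·0.3333] / 0.1790 = [0.0335 + 0.0204] / 0.1790 = 0.3010 ⇒ 0.30
d₂ = d₁ − σ√T = 0.3010 − 0.1790 = 0.1220 ⇒ 0.12
e^(−rT) = e^(−0.013·0.3333) = 0.9957
C = 455·N(0.30) − 440·0.9957·N(0.12) = 455·0.6179 − 440·0.9957·0.5478 = 281.1445 − 239.9956 = 41.1489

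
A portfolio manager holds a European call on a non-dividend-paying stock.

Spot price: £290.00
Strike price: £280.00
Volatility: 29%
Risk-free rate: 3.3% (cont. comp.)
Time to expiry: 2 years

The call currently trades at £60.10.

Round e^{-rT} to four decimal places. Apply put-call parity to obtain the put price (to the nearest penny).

e^(−rT) = e^(−0.033·2) = 0.9361
Put-call parity: C − P = S − K·e^(−rT) = 290 − 280·0.9361 = 290 − 262.1080 = 27.8920
P = C − (C − P) = 60.10 − (27.8920) = 32.2080

£32.21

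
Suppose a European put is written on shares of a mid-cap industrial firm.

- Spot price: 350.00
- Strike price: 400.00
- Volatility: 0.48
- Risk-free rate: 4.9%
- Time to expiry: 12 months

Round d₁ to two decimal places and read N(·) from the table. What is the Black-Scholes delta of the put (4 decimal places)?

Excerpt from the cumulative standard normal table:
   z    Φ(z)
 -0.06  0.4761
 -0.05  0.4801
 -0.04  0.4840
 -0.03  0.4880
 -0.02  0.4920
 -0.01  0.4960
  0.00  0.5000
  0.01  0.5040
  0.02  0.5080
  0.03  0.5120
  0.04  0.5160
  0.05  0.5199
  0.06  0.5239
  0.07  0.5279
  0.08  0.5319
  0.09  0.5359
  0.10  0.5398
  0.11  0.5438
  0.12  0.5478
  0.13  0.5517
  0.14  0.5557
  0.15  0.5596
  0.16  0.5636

-0.4761

σ√T = 0.48·√1 = 0.4800
d₁ = [ln(350/400) + (0.049 + 0.48²/2)·1] / 0.4800 = [-0.1335 + 0.1642] / 0.4800 = 0.0639 ⇒ 0.06
N(d₁) = N(0.06) = 0.5239
Δ_put = N(d₁) − 1 = 0.5239 − 1 = -0.4761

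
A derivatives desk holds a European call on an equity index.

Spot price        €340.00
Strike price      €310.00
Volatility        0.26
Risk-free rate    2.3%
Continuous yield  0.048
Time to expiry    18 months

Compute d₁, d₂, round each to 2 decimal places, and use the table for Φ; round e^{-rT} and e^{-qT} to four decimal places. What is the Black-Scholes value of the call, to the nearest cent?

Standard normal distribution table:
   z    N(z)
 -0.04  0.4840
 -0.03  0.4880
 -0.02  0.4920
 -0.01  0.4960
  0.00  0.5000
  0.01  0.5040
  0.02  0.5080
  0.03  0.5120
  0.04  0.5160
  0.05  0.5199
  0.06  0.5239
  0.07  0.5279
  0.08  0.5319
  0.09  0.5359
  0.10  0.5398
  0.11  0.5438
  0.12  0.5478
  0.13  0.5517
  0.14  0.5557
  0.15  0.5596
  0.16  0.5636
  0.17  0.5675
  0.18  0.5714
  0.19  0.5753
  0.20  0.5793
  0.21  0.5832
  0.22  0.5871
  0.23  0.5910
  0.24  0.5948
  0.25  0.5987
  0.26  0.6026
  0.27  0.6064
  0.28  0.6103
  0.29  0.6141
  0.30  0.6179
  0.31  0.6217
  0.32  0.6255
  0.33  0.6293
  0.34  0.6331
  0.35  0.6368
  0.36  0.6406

T = 1.5;  σ√T = 0.3184
ln(S/K) + (r − q + σ²/2)T = ln(340/310) + (0.023 − 0.048 + 0.26²/2)·1.5 = 0.0924 + 0.0132 = 0.1056
d₁ = 0.1056 / 0.3184 = 0.3315 ≈ 0.33
d₂ = d₁ − σ√T = 0.3315 − 0.3184 = 0.0131 ≈ 0.01
e^(−qT) = e^(−0.048·1.5) = 0.9305;  e^(−rT) = e^(−0.023·1.5) = 0.9661
C = 340·0.9305·N(0.33) − 310·0.9661·N(0.01) = 340·0.9305·0.6293 − 310·0.9661·0.5040 = 199.0916 − 150.9435 = 48.1482

€48.15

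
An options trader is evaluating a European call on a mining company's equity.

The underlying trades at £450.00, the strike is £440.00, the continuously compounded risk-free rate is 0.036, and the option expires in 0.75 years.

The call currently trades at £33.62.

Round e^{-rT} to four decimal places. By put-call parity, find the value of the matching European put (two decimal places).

£11.92

e^(−rT) = e^(−0.036·0.75) = 0.9734
Put-call parity: C − P = S − K·e^(−rT) = 450 − 440·0.9734 = 450 − 428.2960 = 21.7040
P = C − (C − P) = 33.62 − (21.7040) = 11.9160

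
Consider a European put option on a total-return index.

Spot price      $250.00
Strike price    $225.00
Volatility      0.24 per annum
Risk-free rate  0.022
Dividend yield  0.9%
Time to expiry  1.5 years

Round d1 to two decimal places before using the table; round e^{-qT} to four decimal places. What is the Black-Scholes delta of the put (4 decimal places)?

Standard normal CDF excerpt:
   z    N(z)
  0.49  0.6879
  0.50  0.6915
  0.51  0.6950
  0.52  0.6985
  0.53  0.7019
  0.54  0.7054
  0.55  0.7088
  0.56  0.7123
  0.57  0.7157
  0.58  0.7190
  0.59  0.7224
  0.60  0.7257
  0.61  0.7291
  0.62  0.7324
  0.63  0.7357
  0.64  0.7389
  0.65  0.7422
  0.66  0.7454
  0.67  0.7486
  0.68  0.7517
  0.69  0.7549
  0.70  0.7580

σ√T = 0.24 × 1.2247 = 0.2939
ln(S/K) + (r − q + σ²/2)T = ln(250/225) + (0.022 − 0.009 + 0.24²/2)·1.5 = 0.1054 + 0.0627 = 0.1681
d₁ = 0.1681 / 0.2939 = 0.5718 ≈ 0.57
N(d₁) = N(0.57) = 0.7157
Δ_put = e^(−qT)·(N(d₁) − 1) = 0.9866·(0.7157 − 1) = -0.2805

-0.2805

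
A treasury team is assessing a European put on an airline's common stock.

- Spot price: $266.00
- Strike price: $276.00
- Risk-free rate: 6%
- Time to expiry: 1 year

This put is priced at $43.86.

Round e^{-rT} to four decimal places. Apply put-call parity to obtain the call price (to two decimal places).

$49.92

exp(−rT) = exp(−0.06·1) = 0.9418
Put-call parity: C − P = S − K·e^(−rT) = 266 − 276·0.9418 = 266 − 259.9368 = 6.0632
C = P + (C − P) = 43.86 + (6.0632) = 49.9232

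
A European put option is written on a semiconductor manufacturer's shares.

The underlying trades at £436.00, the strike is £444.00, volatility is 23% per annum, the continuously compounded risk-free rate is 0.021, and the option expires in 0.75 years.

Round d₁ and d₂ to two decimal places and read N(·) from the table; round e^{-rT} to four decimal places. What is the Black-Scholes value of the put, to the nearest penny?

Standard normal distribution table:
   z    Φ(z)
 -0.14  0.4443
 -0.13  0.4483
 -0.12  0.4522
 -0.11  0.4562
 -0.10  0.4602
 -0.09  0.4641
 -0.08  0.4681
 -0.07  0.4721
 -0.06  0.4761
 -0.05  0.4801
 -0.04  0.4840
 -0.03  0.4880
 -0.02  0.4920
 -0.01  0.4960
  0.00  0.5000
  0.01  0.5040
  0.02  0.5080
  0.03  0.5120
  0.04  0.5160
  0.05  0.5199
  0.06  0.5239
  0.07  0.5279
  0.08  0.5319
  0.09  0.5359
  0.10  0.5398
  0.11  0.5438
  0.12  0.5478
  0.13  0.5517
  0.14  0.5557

£35.33

σ√T = 0.23 × 0.8660 = 0.1992
d₁ = [ln(436/444) + (0.021 + 0.23²/2)·0.75] / 0.1992 = [-0.0182 + 0.0356] / 0.1992 = 0.0874 which rounds to 0.09
d₂ = d₁ − σ√T = 0.0874 − 0.1992 = -0.1118 which rounds to -0.11
e^(−rT) = e^(−0.021·0.75) = 0.9844
N(−d₂) = N(0.11) = 0.5438;  N(−d₁) = N(-0.09) = 0.4641
P = 444·0.9844·0.5438 − 436·0.4641 = 237.6806 − 202.3476 = 35.3330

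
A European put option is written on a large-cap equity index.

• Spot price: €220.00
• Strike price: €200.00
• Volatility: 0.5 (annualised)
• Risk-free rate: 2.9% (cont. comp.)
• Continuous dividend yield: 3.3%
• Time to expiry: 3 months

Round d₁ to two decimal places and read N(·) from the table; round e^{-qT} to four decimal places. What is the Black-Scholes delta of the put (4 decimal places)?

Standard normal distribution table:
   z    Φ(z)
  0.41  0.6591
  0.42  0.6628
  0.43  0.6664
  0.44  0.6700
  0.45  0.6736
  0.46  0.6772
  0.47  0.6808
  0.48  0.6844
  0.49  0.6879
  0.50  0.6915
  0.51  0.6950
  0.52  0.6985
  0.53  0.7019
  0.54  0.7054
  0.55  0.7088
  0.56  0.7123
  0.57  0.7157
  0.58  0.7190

T = 0.25;  σ√T = 0.2500
d₁ = [ln(220/200) + (0.029 − 0.033 + 0.5²/2)·0.25] / 0.2500 = [0.0953 + 0.0302] / 0.2500 = 0.5022 ⇒ 0.50
N(d₁) = N(0.50) = 0.6915
Δ_put = e^(−qT)·(N(d₁) − 1) = 0.9918·(0.6915 − 1) = -0.3060

-0.3060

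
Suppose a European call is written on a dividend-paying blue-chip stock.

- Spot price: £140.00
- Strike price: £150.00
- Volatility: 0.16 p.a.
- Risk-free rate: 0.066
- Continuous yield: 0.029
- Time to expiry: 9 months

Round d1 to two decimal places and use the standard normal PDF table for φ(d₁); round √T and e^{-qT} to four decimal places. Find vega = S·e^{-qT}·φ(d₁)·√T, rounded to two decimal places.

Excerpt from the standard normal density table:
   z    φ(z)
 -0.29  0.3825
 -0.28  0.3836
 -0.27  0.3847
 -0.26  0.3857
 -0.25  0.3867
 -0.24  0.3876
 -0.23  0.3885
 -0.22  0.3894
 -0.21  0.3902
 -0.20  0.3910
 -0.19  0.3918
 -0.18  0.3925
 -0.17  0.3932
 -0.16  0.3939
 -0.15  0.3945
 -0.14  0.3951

σ√T = 0.16·√0.75 = 0.1386
d₁ = [ln(140/150) + (0.066 − 0.029 + ½·0.16²)·0.75] / (σ√T) = (-0.0690 + 0.0374) / 0.1386 = -0.2284 which rounds to -0.23
√T = √0.75 = 0.8660
φ(d₁) = φ(-0.23) = 0.3885
e^(−qT) = e^(−0.029·0.75) = 0.9785
vega = S·e^(−qT)·φ(d₁)·√T = 140·0.9785·0.3885·0.8660 = 46.0891

46.09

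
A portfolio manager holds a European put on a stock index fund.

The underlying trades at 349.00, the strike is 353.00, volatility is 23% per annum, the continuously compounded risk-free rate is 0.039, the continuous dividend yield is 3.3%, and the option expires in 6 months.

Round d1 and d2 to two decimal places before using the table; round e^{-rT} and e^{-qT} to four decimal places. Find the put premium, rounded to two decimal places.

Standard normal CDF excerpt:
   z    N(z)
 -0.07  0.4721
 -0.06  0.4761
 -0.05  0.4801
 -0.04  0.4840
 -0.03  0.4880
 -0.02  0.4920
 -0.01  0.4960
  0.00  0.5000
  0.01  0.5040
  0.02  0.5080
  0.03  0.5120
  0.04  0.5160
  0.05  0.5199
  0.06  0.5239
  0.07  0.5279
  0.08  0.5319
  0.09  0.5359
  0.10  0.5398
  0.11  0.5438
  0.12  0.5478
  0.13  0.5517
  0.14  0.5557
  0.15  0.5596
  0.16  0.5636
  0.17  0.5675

σ√T = 0.23·√0.5 = 0.1626
d₁ = [ln(349/353) + (0.039 − 0.033 + 0.23²/2)·0.5] / 0.1626 = [-0.0114 + 0.0162] / 0.1626 = 0.0297 ≈ 0.03
d₂ = d₁ − σ√T = 0.0297 − 0.1626 = -0.1329 ≈ -0.13
e^(−qT) = e^(−0.033·0.5) = 0.9836;  e^(−rT) = e^(−0.039·0.5) = 0.9807
N(−d₂) = N(0.13) = 0.5517;  N(−d₁) = N(-0.03) = 0.4880
P = 353·0.9807·0.5517 − 349·0.9836·0.4880 = 190.9914 − 167.5189 = 23.4725

23.47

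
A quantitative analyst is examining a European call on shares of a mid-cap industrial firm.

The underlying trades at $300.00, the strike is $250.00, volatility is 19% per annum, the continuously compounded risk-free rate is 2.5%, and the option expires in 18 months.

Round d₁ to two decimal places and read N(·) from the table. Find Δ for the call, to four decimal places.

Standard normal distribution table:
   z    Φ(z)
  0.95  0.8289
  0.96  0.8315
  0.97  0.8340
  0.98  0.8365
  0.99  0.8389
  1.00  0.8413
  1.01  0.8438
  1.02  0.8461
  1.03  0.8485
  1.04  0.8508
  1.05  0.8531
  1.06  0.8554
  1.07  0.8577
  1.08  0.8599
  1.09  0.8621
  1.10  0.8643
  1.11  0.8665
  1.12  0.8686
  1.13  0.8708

T = 1.5;  σ√T = 0.2327
d₁ = [ln(300/250) + (0.025 + 0.19²/2)·1.5] / 0.2327 = [0.1823 + 0.0646] / 0.2327 = 1.0610 which rounds to 1.06
N(d₁) = N(1.06) = 0.8554
Δ_call = N(d₁) = 0.8554

0.8554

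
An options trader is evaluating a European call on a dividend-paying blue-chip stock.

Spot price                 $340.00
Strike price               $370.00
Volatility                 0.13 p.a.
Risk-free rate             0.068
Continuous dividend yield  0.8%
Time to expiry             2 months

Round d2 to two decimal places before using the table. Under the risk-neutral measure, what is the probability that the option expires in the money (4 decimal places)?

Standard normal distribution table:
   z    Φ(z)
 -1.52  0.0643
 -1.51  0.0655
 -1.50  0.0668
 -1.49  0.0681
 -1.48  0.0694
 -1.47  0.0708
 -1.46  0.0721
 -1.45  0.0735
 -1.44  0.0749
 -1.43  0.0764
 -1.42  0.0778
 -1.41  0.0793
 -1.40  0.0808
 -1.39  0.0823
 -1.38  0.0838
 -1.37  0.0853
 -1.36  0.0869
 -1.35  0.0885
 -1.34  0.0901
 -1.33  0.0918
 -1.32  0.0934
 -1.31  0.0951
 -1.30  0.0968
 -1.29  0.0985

0.0764

σ√T = 0.13·√0.1667 = 0.0531
d₁ = [ln(340/370) + (0.068 − 0.008 + ½·0.13²)·0.1667] / (σ√T) = (-0.0846 + 0.0114) / 0.0531 = -1.3783 ≈ -1.38
d₂ = -1.3783 − 0.0531 = -1.4314 ≈ -1.43
Pr(exercise) under Q = N(d₂) = 0.0764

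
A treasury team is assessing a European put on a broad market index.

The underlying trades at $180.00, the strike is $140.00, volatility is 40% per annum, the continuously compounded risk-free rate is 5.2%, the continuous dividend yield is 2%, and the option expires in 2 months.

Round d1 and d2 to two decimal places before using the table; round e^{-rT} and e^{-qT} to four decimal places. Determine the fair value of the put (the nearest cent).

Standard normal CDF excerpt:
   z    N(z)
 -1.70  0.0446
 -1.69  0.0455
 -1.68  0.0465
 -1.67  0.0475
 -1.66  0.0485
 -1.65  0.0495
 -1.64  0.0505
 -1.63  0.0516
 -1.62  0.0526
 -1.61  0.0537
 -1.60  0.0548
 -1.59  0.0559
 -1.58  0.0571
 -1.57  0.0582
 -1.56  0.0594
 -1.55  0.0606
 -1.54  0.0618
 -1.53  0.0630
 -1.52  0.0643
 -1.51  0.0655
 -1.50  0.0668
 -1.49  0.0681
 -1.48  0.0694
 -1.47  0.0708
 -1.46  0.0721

T = 0.1667;  σ√T = 0.1633
ln(S/K) + (r − q + σ²/2)T = ln(180/140) + (0.052 − 0.02 + 0.4²/2)·0.1667 = 0.2513 + 0.0187 = 0.2700
d₁ = 0.2700 / 0.1633 = 1.6533 which rounds to 1.65
d₂ = d₁ − σ√T = 1.6533 − 0.1633 = 1.4900 which rounds to 1.49
e^(−qT) = e^(−0.02·0.1667) = 0.9967;  e^(−rT) = e^(−0.052·0.1667) = 0.9914
N(−d₂) = N(-1.49) = 0.0681;  N(−d₁) = N(-1.65) = 0.0495
P = 140·0.9914·0.0681 − 180·0.9967·0.0495 = 9.4520 − 8.8806 = 0.5714

$0.57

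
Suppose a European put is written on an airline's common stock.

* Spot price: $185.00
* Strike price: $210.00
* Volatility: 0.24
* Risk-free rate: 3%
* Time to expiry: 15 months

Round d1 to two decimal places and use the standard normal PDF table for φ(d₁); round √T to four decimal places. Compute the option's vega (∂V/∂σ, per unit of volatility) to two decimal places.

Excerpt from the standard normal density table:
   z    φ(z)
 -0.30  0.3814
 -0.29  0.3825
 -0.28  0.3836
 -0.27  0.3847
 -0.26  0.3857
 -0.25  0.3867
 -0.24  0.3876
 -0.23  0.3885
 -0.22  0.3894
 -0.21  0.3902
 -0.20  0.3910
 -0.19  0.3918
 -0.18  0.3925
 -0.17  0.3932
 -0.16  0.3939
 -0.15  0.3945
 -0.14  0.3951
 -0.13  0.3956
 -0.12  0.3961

σ√T = 0.24·√1.25 = 0.2683
d₁ = [ln(185/210) + (0.03 + 0.24²/2)·1.25] / 0.2683 = [-0.1268 + 0.0735] / 0.2683 = -0.1985 ⇒ -0.20
√T = √1.25 = 1.1180
φ(d₁) = φ(-0.20) = 0.3910
vega = S·φ(d₁)·√T = 185·0.3910·1.1180 = 80.8705

80.87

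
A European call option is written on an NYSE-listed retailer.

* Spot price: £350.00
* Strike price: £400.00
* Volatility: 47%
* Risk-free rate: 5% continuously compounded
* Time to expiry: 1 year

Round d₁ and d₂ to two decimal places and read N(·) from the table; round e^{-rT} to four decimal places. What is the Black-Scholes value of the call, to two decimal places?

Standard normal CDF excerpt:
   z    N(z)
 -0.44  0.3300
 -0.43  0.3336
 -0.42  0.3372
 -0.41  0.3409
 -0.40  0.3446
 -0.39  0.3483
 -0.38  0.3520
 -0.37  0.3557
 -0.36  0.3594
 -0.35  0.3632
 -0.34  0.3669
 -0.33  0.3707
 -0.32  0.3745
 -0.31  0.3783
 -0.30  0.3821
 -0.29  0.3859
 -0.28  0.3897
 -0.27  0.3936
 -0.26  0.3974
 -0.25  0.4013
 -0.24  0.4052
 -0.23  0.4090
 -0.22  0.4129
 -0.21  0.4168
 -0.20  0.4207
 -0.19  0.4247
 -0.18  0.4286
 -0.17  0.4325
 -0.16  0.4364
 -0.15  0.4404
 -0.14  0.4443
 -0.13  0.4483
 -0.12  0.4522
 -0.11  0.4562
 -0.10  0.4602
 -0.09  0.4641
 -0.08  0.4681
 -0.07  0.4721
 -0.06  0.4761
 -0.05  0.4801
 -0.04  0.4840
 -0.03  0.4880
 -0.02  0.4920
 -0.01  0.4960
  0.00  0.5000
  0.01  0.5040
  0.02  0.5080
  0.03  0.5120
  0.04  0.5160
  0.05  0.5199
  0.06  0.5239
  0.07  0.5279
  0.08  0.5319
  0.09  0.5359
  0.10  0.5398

T = 1;  σ√T = 0.4700
ln(S/K) + (r + σ²/2)T = ln(350/400) + (0.05 + 0.47²/2)·1 = -0.1335 + 0.1604 = 0.0269
d₁ = 0.0269 / 0.4700 = 0.0573 → 0.06
d₂ = d₁ − σ√T = 0.0573 − 0.4700 = -0.4127 → -0.41
exp(−rT) = exp(−0.05·1) = 0.9512
C = 350·N(0.06) − 400·0.9512·N(-0.41) = 350·0.5239 − 400·0.9512·0.3409 = 183.3650 − 129.7056 = 53.6594

£53.66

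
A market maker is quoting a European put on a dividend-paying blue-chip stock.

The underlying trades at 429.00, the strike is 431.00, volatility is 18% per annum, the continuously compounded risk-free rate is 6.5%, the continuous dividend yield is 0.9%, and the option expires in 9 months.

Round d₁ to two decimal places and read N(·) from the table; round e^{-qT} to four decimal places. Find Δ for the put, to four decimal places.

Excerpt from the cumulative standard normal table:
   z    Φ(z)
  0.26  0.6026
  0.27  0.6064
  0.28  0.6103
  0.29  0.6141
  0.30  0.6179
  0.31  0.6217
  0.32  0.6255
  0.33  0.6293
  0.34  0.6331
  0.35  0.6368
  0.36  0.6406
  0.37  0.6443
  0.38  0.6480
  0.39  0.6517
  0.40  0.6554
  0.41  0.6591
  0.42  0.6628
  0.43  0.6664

-0.3720

T = 0.75;  σ√T = 0.1559
d₁ = [ln(429/431) + (0.065 − 0.009 + ½·0.18²)·0.75] / (σ√T) = (-0.0047 + 0.0542) / 0.1559 = 0.3175 → 0.32
N(d₁) = N(0.32) = 0.6255
Δ_put = e^(−qT)·(N(d₁) − 1) = 0.9933·(0.6255 − 1) = -0.3720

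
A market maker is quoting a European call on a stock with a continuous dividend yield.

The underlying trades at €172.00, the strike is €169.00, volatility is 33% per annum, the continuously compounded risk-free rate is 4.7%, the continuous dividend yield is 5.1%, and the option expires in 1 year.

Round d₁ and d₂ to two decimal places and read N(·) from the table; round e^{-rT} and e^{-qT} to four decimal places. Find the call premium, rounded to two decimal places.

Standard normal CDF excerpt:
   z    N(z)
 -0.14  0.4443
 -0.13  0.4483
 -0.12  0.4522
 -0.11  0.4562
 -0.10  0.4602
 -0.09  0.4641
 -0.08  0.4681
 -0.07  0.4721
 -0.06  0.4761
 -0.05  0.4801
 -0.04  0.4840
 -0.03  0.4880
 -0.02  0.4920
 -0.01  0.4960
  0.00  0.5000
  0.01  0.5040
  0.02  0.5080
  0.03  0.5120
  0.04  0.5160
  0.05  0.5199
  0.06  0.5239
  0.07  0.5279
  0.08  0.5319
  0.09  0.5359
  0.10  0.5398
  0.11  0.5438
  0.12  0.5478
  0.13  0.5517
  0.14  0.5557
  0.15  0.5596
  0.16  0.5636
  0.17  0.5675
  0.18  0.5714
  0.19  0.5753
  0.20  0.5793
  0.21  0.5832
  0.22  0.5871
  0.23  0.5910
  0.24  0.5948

T = 1;  σ√T = 0.3300
d₁ = [ln(172/169) + (0.047 − 0.051 + 0.33²/2)·1] / 0.3300 = [0.0176 + 0.0505] / 0.3300 = 0.2062 ⇒ 0.21
d₂ = d₁ − σ√T = 0.2062 − 0.3300 = -0.1238 ⇒ -0.12
e^(−qT) = e^(−0.051·1) = 0.9503;  e^(−rT) = e^(−0.047·1) = 0.9541
N(d₁) = N(0.21) = 0.5832;  N(d₂) = N(-0.12) = 0.4522
C = 172·0.9503·0.5832 − 169·0.9541·0.4522 = 95.3250 − 72.9140 = 22.4109

€22.41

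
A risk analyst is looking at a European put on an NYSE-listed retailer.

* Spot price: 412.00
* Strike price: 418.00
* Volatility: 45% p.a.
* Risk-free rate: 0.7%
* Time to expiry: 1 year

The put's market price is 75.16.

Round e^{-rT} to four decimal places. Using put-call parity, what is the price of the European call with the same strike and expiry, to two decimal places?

72.09

exp(−rT) = exp(−0.007·1) = 0.9930
Put-call parity: C − P = S − K·e^(−rT) = 412 − 418·0.9930 = 412 − 415.0740 = -3.0740
C = P + (C − P) = 75.16 + (-3.0740) = 72.0860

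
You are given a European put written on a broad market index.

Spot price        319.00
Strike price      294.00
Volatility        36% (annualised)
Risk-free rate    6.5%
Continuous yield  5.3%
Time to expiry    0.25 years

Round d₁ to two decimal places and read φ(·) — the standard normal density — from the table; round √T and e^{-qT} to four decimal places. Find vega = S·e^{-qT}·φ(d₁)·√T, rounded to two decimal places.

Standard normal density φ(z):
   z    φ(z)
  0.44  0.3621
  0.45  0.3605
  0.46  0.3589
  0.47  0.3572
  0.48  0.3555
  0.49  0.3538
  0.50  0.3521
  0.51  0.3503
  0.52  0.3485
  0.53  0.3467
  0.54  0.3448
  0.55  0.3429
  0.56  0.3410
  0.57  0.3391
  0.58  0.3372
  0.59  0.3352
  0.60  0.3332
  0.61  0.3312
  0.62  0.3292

53.67

σ√T = 0.36 × 0.5000 = 0.1800
d₁ = [ln(319/294) + (0.065 − 0.053 + ½·0.36²)·0.25] / (σ√T) = (0.0816 + 0.0192) / 0.1800 = 0.5601 which rounds to 0.56
√T = √0.25 = 0.5000
φ(d₁) = φ(0.56) = 0.3410
exp(−qT) = exp(−0.053·0.25) = 0.9868
vega = S·exp(−qT)·φ(d₁)·√T = 319·0.9868·0.3410·0.5000 = 53.6716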